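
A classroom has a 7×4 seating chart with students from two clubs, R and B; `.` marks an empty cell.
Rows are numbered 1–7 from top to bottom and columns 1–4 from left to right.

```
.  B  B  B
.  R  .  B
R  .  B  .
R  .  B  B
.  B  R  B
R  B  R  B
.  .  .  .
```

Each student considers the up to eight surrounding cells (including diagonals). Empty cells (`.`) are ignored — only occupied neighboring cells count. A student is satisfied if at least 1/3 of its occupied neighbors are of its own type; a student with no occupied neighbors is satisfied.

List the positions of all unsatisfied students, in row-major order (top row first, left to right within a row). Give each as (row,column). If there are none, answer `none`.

(2,2), (5,3), (6,1), (6,2), (6,3)

Row 1: (1,2)B 1/2 ✓ · (1,3)B 3/4 ✓ · (1,4)B 2/2 ✓
Row 2: (2,2)R 1/4 ✗ · (2,4)B 3/3 ✓
Row 3: (3,1)R 2/2 ✓ · (3,3)B 3/4 ✓
Row 4: (4,1)R 1/2 ✓ · (4,3)B 4/5 ✓ · (4,4)B 3/4 ✓
Row 5: (5,2)B 2/6 ✓ · (5,3)R 1/7 ✗ · (5,4)B 3/5 ✓
Row 6: (6,1)R 0/2 ✗ · (6,2)B 1/4 ✗ · (6,3)R 1/5 ✗ · (6,4)B 1/3 ✓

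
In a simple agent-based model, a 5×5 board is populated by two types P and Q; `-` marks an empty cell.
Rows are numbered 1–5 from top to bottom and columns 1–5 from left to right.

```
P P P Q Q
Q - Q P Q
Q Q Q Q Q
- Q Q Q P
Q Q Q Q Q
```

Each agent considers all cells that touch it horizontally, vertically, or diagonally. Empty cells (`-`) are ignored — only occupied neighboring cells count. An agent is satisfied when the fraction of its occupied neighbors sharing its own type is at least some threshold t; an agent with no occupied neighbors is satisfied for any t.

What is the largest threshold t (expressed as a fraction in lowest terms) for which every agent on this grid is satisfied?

(1,1)P 1/2
(1,2)P 2/4
(1,3)P 2/4
(1,4)Q 3/5
(1,5)Q 2/3
(2,1)Q 2/4
(2,3)Q 4/7
(2,4)P 1/8
(2,5)Q 4/5
(3,1)Q 3/3
(3,2)Q 6/6
(3,3)Q 6/7
(3,4)Q 6/8
(3,5)Q 3/5
(4,2)Q 7/7
(4,3)Q 8/8
(4,4)Q 7/8
(4,5)P 0/5
(5,1)Q 2/2
(5,2)Q 4/4
(5,3)Q 5/5
(5,4)Q 4/5
(5,5)Q 2/3
The smallest same-type fraction is 0/5 at (4,5), which reduces to 0/1. Any threshold above that leaves this agent unsatisfied.

0/1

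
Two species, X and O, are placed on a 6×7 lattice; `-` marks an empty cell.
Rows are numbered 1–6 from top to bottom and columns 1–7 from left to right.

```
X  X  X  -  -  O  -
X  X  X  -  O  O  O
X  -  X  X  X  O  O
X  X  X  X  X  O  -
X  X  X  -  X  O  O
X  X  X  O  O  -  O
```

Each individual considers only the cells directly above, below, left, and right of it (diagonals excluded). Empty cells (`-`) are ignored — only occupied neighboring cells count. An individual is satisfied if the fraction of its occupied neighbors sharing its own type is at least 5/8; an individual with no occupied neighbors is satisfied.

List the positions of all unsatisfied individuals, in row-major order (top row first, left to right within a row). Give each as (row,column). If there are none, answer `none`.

(2,5), (3,5), (5,5), (6,4), (6,5)

(1,1)X 2/2 satisfied
(1,2)X 3/3 satisfied
(1,3)X 2/2 satisfied
(1,6)O 1/1 satisfied
(2,1)X 3/3 satisfied
(2,2)X 3/3 satisfied
(2,3)X 3/3 satisfied
(2,5)O 1/2 not
(2,6)O 4/4 satisfied
(2,7)O 2/2 satisfied
(3,1)X 2/2 satisfied
(3,3)X 3/3 satisfied
(3,4)X 3/3 satisfied
(3,5)X 2/4 not
(3,6)O 3/4 satisfied
(3,7)O 2/2 satisfied
(4,1)X 3/3 satisfied
(4,2)X 3/3 satisfied
(4,3)X 4/4 satisfied
(4,4)X 3/3 satisfied
(4,5)X 3/4 satisfied
(4,6)O 2/3 satisfied
(5,1)X 3/3 satisfied
(5,2)X 4/4 satisfied
(5,3)X 3/3 satisfied
(5,5)X 1/3 not
(5,6)O 2/3 satisfied
(5,7)O 2/2 satisfied
(6,1)X 2/2 satisfied
(6,2)X 3/3 satisfied
(6,3)X 2/3 satisfied
(6,4)O 1/2 not
(6,5)O 1/2 not
(6,7)O 1/1 satisfied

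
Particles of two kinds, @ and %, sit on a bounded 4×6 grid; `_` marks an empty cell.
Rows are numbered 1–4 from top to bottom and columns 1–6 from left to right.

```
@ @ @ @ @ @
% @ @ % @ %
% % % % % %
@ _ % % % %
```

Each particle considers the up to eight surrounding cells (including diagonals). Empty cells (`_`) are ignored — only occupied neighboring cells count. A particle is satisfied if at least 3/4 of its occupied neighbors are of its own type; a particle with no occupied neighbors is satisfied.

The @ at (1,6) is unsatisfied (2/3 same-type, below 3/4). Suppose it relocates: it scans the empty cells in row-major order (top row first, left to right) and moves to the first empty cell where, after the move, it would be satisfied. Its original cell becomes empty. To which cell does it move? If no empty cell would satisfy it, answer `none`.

none

Vacating (1,6). Empty cells in order:
  (4,2): 1/5 same-type → still unsatisfied.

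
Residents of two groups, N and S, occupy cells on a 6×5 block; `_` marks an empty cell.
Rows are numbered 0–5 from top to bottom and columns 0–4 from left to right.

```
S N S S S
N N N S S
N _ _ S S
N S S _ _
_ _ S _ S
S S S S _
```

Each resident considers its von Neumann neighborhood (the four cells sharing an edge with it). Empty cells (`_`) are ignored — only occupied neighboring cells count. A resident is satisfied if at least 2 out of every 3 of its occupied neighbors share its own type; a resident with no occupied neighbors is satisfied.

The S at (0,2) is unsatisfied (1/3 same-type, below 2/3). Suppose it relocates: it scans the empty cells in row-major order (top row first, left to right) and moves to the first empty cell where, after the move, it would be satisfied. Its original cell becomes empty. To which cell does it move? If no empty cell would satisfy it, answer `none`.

Vacating (0,2). Empty cells in order:
  (2,1): 1/3 same-type → still unsatisfied.
  (2,2): 2/3 same-type → satisfied — stop here.

(2,2)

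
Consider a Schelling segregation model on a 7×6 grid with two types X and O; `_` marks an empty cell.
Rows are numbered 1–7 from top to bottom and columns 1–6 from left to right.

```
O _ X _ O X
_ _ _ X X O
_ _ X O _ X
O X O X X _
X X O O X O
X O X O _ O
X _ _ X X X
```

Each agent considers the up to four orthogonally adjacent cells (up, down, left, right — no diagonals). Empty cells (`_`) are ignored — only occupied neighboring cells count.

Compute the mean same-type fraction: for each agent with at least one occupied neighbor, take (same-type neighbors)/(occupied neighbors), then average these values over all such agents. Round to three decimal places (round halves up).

0.363

(1,1)O — no occupied neighbors
(1,3)X — no occupied neighbors
(1,5)O 0/2
(1,6)X 0/2
(2,4)X 1/2
(2,5)X 1/3
(2,6)O 0/3
(3,3)X 0/2
(3,4)O 0/3
(3,6)X 0/1
(4,1)O 0/2
(4,2)X 1/3
(4,3)O 1/4
(4,4)X 1/4
(4,5)X 2/2
(5,1)X 2/3
(5,2)X 2/4
(5,3)O 2/4
(5,4)O 2/4
(5,5)X 1/3
(5,6)O 1/2
(6,1)X 2/3
(6,2)O 0/3
(6,3)X 0/3
(6,4)O 1/3
(6,6)O 1/2
(7,1)X 1/1
(7,4)X 1/2
(7,5)X 2/2
(7,6)X 1/2
Sum over 28 agents: 0/2 + 0/2 + 1/2 + 1/3 + 0/3 + 0/2 + 0/3 + 0/1 + 0/2 + 1/3 + 1/4 + 1/4 + 2/2 + 2/3 + 2/4 + 2/4 + 2/4 + 1/3 + 1/2 + 2/3 + 0/3 + 0/3 + 1/3 + 1/2 + 1/1 + 1/2 + 2/2 + 1/2 = 61/6; mean = 61/6 ÷ 28 = 61/168 = 0.363095… → 0.363.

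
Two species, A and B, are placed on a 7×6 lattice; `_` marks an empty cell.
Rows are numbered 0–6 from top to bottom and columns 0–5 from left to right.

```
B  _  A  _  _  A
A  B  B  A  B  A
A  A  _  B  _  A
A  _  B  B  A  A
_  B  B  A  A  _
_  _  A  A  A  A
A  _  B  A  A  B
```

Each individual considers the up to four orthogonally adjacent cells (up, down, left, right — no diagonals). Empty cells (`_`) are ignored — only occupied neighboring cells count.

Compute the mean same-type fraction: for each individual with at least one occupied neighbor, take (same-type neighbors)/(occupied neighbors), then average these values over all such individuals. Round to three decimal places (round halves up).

Row 0: (0,0)B 0/1 · (0,2)A 0/1 · (0,5)A 1/1
Row 1: (1,0)A 1/3 · (1,1)B 1/3 · (1,2)B 1/3 · (1,3)A 0/3 · (1,4)B 0/2 · (1,5)A 2/3
Row 2: (2,0)A 3/3 · (2,1)A 1/2 · (2,3)B 1/2 · (2,5)A 2/2
Row 3: (3,0)A 1/1 · (3,2)B 2/2 · (3,3)B 2/4 · (3,4)A 2/3 · (3,5)A 2/2
Row 4: (4,1)B 1/1 · (4,2)B 2/4 · (4,3)A 2/4 · (4,4)A 3/3
Row 5: (5,2)A 1/3 · (5,3)A 4/4 · (5,4)A 4/4 · (5,5)A 1/2
Row 6: (6,0)A — no occupied neighbors · (6,2)B 0/2 · (6,3)A 2/3 · (6,4)A 2/3 · (6,5)B 0/2
Sum over 30 individuals: 0/1 + 0/1 + 1/1 + 1/3 + 1/3 + 1/3 + 0/3 + 0/2 + 2/3 + 3/3 + 1/2 + 1/2 + 2/2 + 1/1 + 2/2 + 2/4 + 2/3 + 2/2 + 1/1 + 2/4 + 2/4 + 3/3 + 1/3 + 4/4 + 4/4 + 1/2 + 0/2 + 2/3 + 2/3 + 0/2 = 17; mean = 17 ÷ 30 = 17/30 = 0.566666… → 0.567.

0.567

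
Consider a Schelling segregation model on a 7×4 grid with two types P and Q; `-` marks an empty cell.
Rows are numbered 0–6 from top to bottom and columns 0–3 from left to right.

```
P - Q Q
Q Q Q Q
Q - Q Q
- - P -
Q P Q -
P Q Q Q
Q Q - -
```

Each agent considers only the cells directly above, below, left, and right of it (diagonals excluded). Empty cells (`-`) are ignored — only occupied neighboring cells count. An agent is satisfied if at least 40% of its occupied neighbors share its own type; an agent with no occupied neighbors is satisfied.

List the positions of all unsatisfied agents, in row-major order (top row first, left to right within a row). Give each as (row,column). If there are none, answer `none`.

(0,0)P 0/1 ✗
(0,2)Q 2/2 ✓
(0,3)Q 2/2 ✓
(1,0)Q 2/3 ✓
(1,1)Q 2/2 ✓
(1,2)Q 4/4 ✓
(1,3)Q 3/3 ✓
(2,0)Q 1/1 ✓
(2,2)Q 2/3 ✓
(2,3)Q 2/2 ✓
(3,2)P 0/2 ✗
(4,0)Q 0/2 ✗
(4,1)P 0/3 ✗
(4,2)Q 1/3 ✗
(5,0)P 0/3 ✗
(5,1)Q 2/4 ✓
(5,2)Q 3/3 ✓
(5,3)Q 1/1 ✓
(6,0)Q 1/2 ✓
(6,1)Q 2/2 ✓

(0,0), (3,2), (4,0), (4,1), (4,2), (5,0)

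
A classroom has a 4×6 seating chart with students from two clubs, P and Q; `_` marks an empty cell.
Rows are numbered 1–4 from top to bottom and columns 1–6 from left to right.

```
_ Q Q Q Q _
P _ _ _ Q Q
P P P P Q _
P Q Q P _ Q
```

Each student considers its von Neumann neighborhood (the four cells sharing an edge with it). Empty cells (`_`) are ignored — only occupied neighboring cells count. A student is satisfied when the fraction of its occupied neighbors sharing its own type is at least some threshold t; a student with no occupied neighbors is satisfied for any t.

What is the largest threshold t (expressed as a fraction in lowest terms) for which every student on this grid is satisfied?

1/3

(1,2)Q 1/1
(1,3)Q 2/2
(1,4)Q 2/2
(1,5)Q 2/2
(2,1)P 1/1
(2,5)Q 3/3
(2,6)Q 1/1
(3,1)P 3/3
(3,2)P 2/3
(3,3)P 2/3
(3,4)P 2/3
(3,5)Q 1/2
(4,1)P 1/2
(4,2)Q 1/3
(4,3)Q 1/3
(4,4)P 1/2
(4,6)Q — no occupied neighbors
The smallest same-type fraction is 1/3 at (4,2), which reduces to 1/3. Any threshold above that leaves this student unsatisfied.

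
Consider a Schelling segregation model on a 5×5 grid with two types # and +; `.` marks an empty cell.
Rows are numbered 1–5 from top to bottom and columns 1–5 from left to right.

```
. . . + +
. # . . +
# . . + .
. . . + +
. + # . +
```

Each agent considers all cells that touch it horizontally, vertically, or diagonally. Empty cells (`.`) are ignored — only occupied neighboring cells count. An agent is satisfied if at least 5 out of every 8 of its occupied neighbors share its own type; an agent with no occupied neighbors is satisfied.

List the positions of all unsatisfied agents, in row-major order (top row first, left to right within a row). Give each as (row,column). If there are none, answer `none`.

(1,4)+ 2/2 ok
(1,5)+ 2/2 ok
(2,2)# 1/1 ok
(2,5)+ 3/3 ok
(3,1)# 1/1 ok
(3,4)+ 3/3 ok
(4,4)+ 3/4 ok
(4,5)+ 3/3 ok
(5,2)+ 0/1 unhappy
(5,3)# 0/2 unhappy
(5,5)+ 2/2 ok

(5,2), (5,3)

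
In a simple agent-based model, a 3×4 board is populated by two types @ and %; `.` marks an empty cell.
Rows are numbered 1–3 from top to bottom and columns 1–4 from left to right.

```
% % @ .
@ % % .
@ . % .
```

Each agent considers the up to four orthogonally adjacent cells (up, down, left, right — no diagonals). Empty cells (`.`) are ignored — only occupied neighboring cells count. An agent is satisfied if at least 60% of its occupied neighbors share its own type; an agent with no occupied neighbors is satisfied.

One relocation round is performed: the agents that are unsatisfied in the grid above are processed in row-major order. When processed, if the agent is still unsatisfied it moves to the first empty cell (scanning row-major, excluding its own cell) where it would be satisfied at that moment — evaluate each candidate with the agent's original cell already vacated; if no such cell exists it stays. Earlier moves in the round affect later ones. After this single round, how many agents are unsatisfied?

3

Initially unsatisfied (in order): (1,1), (1,3), (2,1).
  (1,1) → (2,4).
  (1,3): no empty cell satisfies it; stays.
  (2,1): no empty cell satisfies it; stays.
Resulting grid:
. % @ .
@ % % %
@ . % .
Unsatisfied now: (1,2), (1,3), (2,1).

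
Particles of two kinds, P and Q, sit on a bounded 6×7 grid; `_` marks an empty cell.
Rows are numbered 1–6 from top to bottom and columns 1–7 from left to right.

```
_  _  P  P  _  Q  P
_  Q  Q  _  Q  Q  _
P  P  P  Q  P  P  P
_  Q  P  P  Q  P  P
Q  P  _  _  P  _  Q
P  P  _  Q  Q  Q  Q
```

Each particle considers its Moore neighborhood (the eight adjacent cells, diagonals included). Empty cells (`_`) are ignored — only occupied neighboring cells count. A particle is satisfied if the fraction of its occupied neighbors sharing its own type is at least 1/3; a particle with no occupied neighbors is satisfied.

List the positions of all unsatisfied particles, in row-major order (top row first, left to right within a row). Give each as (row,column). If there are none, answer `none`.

(1,7), (2,2), (4,2), (4,5), (5,1)

(1,3)P 1/3 satisfied
(1,4)P 1/3 satisfied
(1,6)Q 2/3 satisfied
(1,7)P 0/2 not
(2,2)Q 1/5 not
(2,3)Q 2/6 satisfied
(2,5)Q 3/6 satisfied
(2,6)Q 2/6 satisfied
(3,1)P 1/3 satisfied
(3,2)P 3/6 satisfied
(3,3)P 3/7 satisfied
(3,4)Q 3/7 satisfied
(3,5)P 3/7 satisfied
(3,6)P 4/7 satisfied
(3,7)P 3/4 satisfied
(4,2)Q 1/6 not
(4,3)P 4/6 satisfied
(4,4)P 4/6 satisfied
(4,5)Q 1/6 not
(4,6)P 5/7 satisfied
(4,7)P 3/4 satisfied
(5,1)Q 1/4 not
(5,2)P 3/5 satisfied
(5,5)P 2/6 satisfied
(5,7)Q 2/4 satisfied
(6,1)P 2/3 satisfied
(6,2)P 2/3 satisfied
(6,4)Q 1/2 satisfied
(6,5)Q 2/3 satisfied
(6,6)Q 3/4 satisfied
(6,7)Q 2/2 satisfied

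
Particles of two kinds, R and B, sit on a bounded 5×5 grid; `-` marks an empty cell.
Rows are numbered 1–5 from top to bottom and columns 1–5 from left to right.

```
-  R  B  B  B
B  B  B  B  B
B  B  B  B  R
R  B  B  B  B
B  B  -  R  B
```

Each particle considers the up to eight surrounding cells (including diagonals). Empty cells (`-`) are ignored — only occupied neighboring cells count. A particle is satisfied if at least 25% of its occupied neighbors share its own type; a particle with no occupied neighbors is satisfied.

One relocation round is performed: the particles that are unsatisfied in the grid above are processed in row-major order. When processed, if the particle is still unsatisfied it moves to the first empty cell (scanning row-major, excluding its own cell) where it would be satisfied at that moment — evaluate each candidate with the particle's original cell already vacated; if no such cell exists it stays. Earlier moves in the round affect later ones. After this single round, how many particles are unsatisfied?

Initially unsatisfied (in order): (1,2), (3,5), (4,1), (5,4).
  (1,2): no empty cell satisfies it; stays.
  (3,5) → (1,1).
  (4,1): no empty cell satisfies it; stays.
  (5,4): no empty cell satisfies it; stays.
Resulting grid:
R R B B B
B B B B B
B B B B -
R B B B B
B B - R B
Unsatisfied now: (1,2), (4,1), (5,4).

3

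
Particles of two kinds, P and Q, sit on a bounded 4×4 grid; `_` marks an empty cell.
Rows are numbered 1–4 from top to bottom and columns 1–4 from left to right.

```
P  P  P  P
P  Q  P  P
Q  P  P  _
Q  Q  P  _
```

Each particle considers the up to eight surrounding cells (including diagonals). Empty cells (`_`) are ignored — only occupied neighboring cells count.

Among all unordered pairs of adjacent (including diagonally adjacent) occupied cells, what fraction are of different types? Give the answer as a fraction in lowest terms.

13/35

Scan each occupied cell's neighbors to the right and below (and the two forward diagonals) so each pair is counted once.
From row 1: 3 unlike of 13 pairs (running 3/13).
From row 2: 5 unlike of 11 pairs (running 8/24).
From row 3: 4 unlike of 9 pairs (running 12/33).
From row 4: 1 unlike of 2 pairs (running 13/35).
Total adjacent occupied pairs: 35; unlike-type pairs: 13.
13/35 is already in lowest terms.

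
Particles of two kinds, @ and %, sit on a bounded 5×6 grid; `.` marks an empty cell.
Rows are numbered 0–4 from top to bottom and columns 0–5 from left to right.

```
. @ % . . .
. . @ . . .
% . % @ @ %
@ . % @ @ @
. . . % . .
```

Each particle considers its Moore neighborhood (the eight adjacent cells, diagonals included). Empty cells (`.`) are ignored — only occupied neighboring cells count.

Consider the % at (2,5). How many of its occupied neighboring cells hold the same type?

0

Occupied neighbors of (2,5): (2,4)=@, (3,4)=@, (3,5)=@.
Same type (%): 0 of 3.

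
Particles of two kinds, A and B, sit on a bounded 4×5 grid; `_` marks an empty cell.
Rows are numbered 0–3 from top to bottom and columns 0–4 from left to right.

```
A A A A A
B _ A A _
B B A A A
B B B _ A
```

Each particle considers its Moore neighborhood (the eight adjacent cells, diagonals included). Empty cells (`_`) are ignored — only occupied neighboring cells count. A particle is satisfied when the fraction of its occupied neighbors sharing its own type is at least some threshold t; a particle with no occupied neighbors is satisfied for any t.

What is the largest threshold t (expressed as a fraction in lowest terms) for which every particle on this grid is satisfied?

1/2

Row 0: (0,0)A 1/2 · (0,1)A 3/4 · (0,2)A 4/4 · (0,3)A 4/4 · (0,4)A 2/2
Row 1: (1,0)B 2/4 · (1,2)A 6/7 · (1,3)A 7/7
Row 2: (2,0)B 4/4 · (2,1)B 5/7 · (2,2)A 3/6 · (2,3)A 5/6 · (2,4)A 3/3
Row 3: (3,0)B 3/3 · (3,1)B 4/5 · (3,2)B 2/4 · (3,4)A 2/2
The smallest same-type fraction is 1/2 at (0,0), which reduces to 1/2. Any threshold above that leaves this particle unsatisfied.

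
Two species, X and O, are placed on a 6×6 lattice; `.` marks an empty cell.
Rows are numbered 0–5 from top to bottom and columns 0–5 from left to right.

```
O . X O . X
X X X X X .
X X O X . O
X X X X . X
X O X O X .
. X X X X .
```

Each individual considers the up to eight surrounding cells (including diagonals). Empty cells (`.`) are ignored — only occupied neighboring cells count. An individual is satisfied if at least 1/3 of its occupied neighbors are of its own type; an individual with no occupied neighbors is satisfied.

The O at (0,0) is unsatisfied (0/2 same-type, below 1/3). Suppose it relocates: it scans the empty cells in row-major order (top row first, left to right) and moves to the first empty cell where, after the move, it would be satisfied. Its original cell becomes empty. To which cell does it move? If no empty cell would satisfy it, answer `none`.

Vacating (0,0). Empty cells in order:
  (0,1): 0/4 same-type → still unsatisfied.
  (0,4): 1/4 same-type → still unsatisfied.
  (1,5): 1/3 same-type → satisfied — stop here.

(1,5)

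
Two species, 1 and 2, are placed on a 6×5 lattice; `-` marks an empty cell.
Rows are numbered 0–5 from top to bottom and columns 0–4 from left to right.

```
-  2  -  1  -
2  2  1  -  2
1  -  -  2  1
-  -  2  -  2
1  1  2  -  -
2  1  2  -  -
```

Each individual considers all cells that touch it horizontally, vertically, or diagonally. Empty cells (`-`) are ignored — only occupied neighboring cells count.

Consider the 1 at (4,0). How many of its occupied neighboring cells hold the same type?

2

Occupied neighbors of (4,0): (4,1)=1, (5,0)=2, (5,1)=1.
Same type (1): 2 of 3.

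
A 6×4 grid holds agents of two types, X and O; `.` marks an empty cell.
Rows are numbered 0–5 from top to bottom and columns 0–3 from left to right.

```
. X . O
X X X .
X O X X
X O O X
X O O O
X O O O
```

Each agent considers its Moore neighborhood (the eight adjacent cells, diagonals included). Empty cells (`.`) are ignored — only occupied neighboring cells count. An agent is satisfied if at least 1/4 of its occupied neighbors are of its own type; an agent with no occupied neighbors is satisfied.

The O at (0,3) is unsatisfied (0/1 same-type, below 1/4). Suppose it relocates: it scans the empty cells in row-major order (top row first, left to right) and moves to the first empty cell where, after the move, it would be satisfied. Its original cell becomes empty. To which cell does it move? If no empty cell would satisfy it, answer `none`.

Vacating (0,3). Empty cells in order:
  (0,0): 0/3 same-type → still unsatisfied.
  (0,2): 0/3 same-type → still unsatisfied.
  (1,3): 0/3 same-type → still unsatisfied.

none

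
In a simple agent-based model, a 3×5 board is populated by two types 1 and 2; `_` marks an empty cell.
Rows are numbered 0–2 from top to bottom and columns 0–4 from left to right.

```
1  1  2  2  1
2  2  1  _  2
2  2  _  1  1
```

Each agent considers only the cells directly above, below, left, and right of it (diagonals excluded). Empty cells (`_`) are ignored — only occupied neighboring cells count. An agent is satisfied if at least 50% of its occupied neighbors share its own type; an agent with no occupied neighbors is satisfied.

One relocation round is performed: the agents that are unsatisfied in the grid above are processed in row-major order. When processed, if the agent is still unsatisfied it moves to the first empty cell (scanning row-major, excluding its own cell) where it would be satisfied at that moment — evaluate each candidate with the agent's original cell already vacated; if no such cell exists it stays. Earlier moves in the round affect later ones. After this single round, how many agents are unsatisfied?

Initially unsatisfied (in order): (0,1), (0,2), (0,4), (1,2), (1,4).
  (0,1) → (1,3).
  (0,2): now satisfied by earlier moves; stays.
  (0,4) → (2,2).
  (1,2): now satisfied by earlier moves; stays.
  (1,4) → (0,1).
Resulting grid:
1 2 2 2 _
2 2 1 1 _
2 2 1 1 1
Unsatisfied now: (0,0).

1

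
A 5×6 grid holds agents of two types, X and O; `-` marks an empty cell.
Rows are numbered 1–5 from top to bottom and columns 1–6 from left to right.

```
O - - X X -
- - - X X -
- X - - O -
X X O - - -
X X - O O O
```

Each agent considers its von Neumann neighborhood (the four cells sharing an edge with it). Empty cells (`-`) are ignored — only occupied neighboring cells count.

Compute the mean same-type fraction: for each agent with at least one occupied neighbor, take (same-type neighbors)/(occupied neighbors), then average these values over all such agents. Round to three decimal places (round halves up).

Row 1: (1,1)O — no occupied neighbors · (1,4)X 2/2 · (1,5)X 2/2
Row 2: (2,4)X 2/2 · (2,5)X 2/3
Row 3: (3,2)X 1/1 · (3,5)O 0/1
Row 4: (4,1)X 2/2 · (4,2)X 3/4 · (4,3)O 0/1
Row 5: (5,1)X 2/2 · (5,2)X 2/2 · (5,4)O 1/1 · (5,5)O 2/2 · (5,6)O 1/1
Sum over 14 agents: 2/2 + 2/2 + 2/2 + 2/3 + 1/1 + 0/1 + 2/2 + 3/4 + 0/1 + 2/2 + 2/2 + 1/1 + 2/2 + 1/1 = 137/12; mean = 137/12 ÷ 14 = 137/168 = 0.815476… → 0.815.

0.815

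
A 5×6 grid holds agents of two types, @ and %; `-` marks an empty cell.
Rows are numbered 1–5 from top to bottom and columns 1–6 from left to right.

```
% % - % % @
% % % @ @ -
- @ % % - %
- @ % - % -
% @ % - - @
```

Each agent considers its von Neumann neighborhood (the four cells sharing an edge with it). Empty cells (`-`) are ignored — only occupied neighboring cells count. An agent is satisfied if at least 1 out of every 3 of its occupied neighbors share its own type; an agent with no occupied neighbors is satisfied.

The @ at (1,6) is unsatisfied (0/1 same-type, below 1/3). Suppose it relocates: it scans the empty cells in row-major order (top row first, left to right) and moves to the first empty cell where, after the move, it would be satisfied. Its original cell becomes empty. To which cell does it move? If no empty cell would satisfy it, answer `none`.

Vacating (1,6). Empty cells in order:
  (1,3): 0/3 same-type → still unsatisfied.
  (2,6): 1/2 same-type → satisfied — stop here.

(2,6)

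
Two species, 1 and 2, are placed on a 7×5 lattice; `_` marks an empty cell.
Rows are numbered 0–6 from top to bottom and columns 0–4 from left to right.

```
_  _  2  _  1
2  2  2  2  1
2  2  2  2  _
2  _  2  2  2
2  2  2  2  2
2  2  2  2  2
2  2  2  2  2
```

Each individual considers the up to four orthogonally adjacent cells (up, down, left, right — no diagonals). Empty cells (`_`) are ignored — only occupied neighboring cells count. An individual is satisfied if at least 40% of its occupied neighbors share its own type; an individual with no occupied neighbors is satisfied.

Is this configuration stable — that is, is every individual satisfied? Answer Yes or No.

Row 0: (0,2)2 1/1 satisfied · (0,4)1 1/1 satisfied
Row 1: (1,0)2 2/2 satisfied · (1,1)2 3/3 satisfied · (1,2)2 4/4 satisfied · (1,3)2 2/3 satisfied · (1,4)1 1/2 satisfied
Row 2: (2,0)2 3/3 satisfied · (2,1)2 3/3 satisfied · (2,2)2 4/4 satisfied · (2,3)2 3/3 satisfied
Row 3: (3,0)2 2/2 satisfied · (3,2)2 3/3 satisfied · (3,3)2 4/4 satisfied · (3,4)2 2/2 satisfied
Row 4: (4,0)2 3/3 satisfied · (4,1)2 3/3 satisfied · (4,2)2 4/4 satisfied · (4,3)2 4/4 satisfied · (4,4)2 3/3 satisfied
Row 5: (5,0)2 3/3 satisfied · (5,1)2 4/4 satisfied · (5,2)2 4/4 satisfied · (5,3)2 4/4 satisfied · (5,4)2 3/3 satisfied
Row 6: (6,0)2 2/2 satisfied · (6,1)2 3/3 satisfied · (6,2)2 3/3 satisfied · (6,3)2 3/3 satisfied · (6,4)2 2/2 satisfied
All meet the threshold, so the configuration is stable.

Yes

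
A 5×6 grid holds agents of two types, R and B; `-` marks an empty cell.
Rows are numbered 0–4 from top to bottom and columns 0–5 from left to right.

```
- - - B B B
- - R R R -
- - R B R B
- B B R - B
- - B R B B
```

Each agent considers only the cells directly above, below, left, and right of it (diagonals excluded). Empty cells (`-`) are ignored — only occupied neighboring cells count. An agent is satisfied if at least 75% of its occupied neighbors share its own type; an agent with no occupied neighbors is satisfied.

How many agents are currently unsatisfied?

(0,3)B 1/2 not
(0,4)B 2/3 not
(0,5)B 1/1 satisfied
(1,2)R 2/2 satisfied
(1,3)R 2/4 not
(1,4)R 2/3 not
(2,2)R 1/3 not
(2,3)B 0/4 not
(2,4)R 1/3 not
(2,5)B 1/2 not
(3,1)B 1/1 satisfied
(3,2)B 2/4 not
(3,3)R 1/3 not
(3,5)B 2/2 satisfied
(4,2)B 1/2 not
(4,3)R 1/3 not
(4,4)B 1/2 not
(4,5)B 2/2 satisfied
Unsatisfied: (0,3), (0,4), (1,3), (1,4), (2,2), (2,3), (2,4), (2,5), (3,2), (3,3), (4,2), (4,3), (4,4) — 13 in total.

13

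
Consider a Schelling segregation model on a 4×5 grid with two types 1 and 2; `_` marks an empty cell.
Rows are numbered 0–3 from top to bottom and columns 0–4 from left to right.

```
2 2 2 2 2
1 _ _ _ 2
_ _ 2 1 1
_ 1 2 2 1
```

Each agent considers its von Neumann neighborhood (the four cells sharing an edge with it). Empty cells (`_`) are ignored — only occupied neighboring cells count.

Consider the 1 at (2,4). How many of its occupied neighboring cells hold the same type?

2

Occupied neighbors of (2,4): (1,4)=2, (3,4)=1, (2,3)=1.
Same type (1): 2 of 3.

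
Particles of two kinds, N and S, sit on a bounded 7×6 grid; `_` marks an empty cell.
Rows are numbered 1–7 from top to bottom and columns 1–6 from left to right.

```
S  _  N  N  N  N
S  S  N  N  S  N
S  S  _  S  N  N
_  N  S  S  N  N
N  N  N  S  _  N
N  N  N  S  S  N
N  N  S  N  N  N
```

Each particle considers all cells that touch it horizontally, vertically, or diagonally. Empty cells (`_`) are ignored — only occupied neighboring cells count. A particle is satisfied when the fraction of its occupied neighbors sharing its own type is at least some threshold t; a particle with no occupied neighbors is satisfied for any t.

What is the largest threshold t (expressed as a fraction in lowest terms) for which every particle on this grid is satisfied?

(1,1)S 2/2
(1,3)N 3/4
(1,4)N 4/5
(1,5)N 4/5
(1,6)N 2/3
(2,1)S 4/4
(2,2)S 4/6
(2,3)N 3/6
(2,4)N 5/7
(2,5)S 1/8
(2,6)N 4/5
(3,1)S 3/4
(3,2)S 4/6
(3,4)S 3/7
(3,5)N 5/8
(3,6)N 4/5
(4,2)N 3/6
(4,3)S 4/7
(4,4)S 3/6
(4,5)N 4/7
(4,6)N 4/4
(5,1)N 4/4
(5,2)N 6/7
(5,3)N 4/8
(5,4)S 4/7
(5,6)N 3/4
(6,1)N 5/5
(6,2)N 7/8
(6,3)N 5/8
(6,4)S 3/7
(6,5)S 2/7
(6,6)N 3/4
(7,1)N 3/3
(7,2)N 4/5
(7,3)S 1/5
(7,4)N 2/5
(7,5)N 3/5
(7,6)N 2/3
The smallest same-type fraction is 1/8 at (2,5), which reduces to 1/8. Any threshold above that leaves this particle unsatisfied.

1/8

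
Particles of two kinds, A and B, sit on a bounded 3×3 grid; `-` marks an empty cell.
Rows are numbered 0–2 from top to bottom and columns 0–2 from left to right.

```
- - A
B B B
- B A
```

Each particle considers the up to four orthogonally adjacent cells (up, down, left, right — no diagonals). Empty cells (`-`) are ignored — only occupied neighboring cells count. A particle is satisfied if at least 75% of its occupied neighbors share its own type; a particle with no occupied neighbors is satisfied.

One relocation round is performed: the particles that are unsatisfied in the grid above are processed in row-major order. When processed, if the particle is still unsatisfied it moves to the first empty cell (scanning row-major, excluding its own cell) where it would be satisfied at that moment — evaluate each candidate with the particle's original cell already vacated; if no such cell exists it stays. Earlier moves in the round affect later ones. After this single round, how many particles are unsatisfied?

Initially unsatisfied (in order): (0,2), (1,2), (2,1), (2,2).
  (0,2): no empty cell satisfies it; stays.
  (1,2) → (0,0).
  (2,1) → (2,0).
  (2,2): now satisfied by earlier moves; stays.
Resulting grid:
B - A
B B -
B - A
All satisfied now.

0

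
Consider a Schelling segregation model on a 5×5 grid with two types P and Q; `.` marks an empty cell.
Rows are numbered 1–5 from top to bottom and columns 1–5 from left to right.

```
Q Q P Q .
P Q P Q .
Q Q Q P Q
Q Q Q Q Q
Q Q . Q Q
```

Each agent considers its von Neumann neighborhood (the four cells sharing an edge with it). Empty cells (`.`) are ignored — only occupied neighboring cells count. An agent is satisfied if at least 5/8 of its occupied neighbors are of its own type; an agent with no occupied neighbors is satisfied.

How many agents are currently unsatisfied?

Row 1: (1,1)Q 1/2 unhappy · (1,2)Q 2/3 ok · (1,3)P 1/3 unhappy · (1,4)Q 1/2 unhappy
Row 2: (2,1)P 0/3 unhappy · (2,2)Q 2/4 unhappy · (2,3)P 1/4 unhappy · (2,4)Q 1/3 unhappy
Row 3: (3,1)Q 2/3 ok · (3,2)Q 4/4 ok · (3,3)Q 2/4 unhappy · (3,4)P 0/4 unhappy · (3,5)Q 1/2 unhappy
Row 4: (4,1)Q 3/3 ok · (4,2)Q 4/4 ok · (4,3)Q 3/3 ok · (4,4)Q 3/4 ok · (4,5)Q 3/3 ok
Row 5: (5,1)Q 2/2 ok · (5,2)Q 2/2 ok · (5,4)Q 2/2 ok · (5,5)Q 2/2 ok
Unsatisfied: (1,1), (1,3), (1,4), (2,1), (2,2), (2,3), (2,4), (3,3), (3,4), (3,5) — 10 in total.

10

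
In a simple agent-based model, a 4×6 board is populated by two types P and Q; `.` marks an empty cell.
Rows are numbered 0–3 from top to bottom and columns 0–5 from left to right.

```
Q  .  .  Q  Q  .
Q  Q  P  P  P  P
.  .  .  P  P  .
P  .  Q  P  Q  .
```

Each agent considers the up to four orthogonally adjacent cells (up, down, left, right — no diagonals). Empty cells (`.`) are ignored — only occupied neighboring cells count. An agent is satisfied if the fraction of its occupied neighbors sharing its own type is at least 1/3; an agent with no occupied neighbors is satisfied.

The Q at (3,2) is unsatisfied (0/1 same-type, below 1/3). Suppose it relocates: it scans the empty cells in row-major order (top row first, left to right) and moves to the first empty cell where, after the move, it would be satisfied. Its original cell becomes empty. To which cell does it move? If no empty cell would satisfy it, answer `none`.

Vacating (3,2). Empty cells in order:
  (0,1): 2/2 same-type → satisfied — stop here.

(0,1)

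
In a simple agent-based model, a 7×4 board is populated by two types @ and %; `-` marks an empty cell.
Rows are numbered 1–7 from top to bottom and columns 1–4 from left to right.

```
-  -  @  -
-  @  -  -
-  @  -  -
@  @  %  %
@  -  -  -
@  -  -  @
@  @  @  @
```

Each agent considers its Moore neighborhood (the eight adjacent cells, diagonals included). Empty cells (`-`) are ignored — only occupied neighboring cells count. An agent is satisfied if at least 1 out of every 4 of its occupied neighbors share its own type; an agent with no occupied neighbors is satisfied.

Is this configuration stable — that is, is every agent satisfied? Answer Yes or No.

(1,3)@ 1/1 ok
(2,2)@ 2/2 ok
(3,2)@ 3/4 ok
(4,1)@ 3/3 ok
(4,2)@ 3/4 ok
(4,3)% 1/3 ok
(4,4)% 1/1 ok
(5,1)@ 3/3 ok
(6,1)@ 3/3 ok
(6,4)@ 2/2 ok
(7,1)@ 2/2 ok
(7,2)@ 3/3 ok
(7,3)@ 3/3 ok
(7,4)@ 2/2 ok
All meet the threshold, so the configuration is stable.

Yes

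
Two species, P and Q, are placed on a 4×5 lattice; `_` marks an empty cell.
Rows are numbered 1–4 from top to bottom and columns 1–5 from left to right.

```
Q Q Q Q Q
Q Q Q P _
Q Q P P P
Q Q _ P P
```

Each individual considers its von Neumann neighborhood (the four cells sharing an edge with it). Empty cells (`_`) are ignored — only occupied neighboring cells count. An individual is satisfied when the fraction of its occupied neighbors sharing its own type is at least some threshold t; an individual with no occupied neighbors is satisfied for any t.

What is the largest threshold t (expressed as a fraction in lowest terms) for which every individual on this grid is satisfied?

(1,1)Q 2/2
(1,2)Q 3/3
(1,3)Q 3/3
(1,4)Q 2/3
(1,5)Q 1/1
(2,1)Q 3/3
(2,2)Q 4/4
(2,3)Q 2/4
(2,4)P 1/3
(3,1)Q 3/3
(3,2)Q 3/4
(3,3)P 1/3
(3,4)P 4/4
(3,5)P 2/2
(4,1)Q 2/2
(4,2)Q 2/2
(4,4)P 2/2
(4,5)P 2/2
The smallest same-type fraction is 1/3 at (2,4), which reduces to 1/3. Any threshold above that leaves this individual unsatisfied.

1/3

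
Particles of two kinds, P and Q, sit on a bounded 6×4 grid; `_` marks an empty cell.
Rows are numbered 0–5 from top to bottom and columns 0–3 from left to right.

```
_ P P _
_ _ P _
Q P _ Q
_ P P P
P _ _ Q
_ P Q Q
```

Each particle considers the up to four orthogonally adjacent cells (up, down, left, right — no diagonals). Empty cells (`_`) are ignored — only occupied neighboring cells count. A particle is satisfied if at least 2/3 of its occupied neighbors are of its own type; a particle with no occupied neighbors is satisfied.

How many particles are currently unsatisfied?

7

(0,1)P 1/1 ok
(0,2)P 2/2 ok
(1,2)P 1/1 ok
(2,0)Q 0/1 unhappy
(2,1)P 1/2 unhappy
(2,3)Q 0/1 unhappy
(3,1)P 2/2 ok
(3,2)P 2/2 ok
(3,3)P 1/3 unhappy
(4,0)P 0/0 ok
(4,3)Q 1/2 unhappy
(5,1)P 0/1 unhappy
(5,2)Q 1/2 unhappy
(5,3)Q 2/2 ok
Unsatisfied: (2,0), (2,1), (2,3), (3,3), (4,3), (5,1), (5,2) — 7 in total.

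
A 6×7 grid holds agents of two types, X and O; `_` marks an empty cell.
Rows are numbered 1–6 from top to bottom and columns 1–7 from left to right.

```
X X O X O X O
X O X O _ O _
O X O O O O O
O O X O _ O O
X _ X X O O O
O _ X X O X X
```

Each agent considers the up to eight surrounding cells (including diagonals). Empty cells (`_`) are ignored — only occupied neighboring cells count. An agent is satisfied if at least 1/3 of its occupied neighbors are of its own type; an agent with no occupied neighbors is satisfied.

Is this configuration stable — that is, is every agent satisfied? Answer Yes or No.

No

(1,1)X 2/3 ✓
(1,2)X 3/5 ✓
(1,3)O 2/5 ✓
(1,4)X 1/4 ✗
(1,5)O 2/4 ✓
(1,6)X 0/3 ✗
(1,7)O 1/2 ✓
(2,1)X 3/5 ✓
(2,2)O 3/8 ✓
(2,3)X 3/8 ✓
(2,4)O 5/7 ✓
(2,6)O 5/6 ✓
(3,1)O 3/5 ✓
(3,2)X 3/8 ✓
(3,3)O 5/8 ✓
(3,4)O 4/6 ✓
(3,5)O 6/6 ✓
(3,6)O 5/5 ✓
(3,7)O 4/4 ✓
(4,1)O 2/4 ✓
(4,2)O 3/7 ✓
(4,3)X 3/7 ✓
(4,4)O 4/7 ✓
(4,6)O 7/7 ✓
(4,7)O 5/5 ✓
(5,1)X 0/3 ✗
(5,3)X 4/6 ✓
(5,4)X 4/7 ✓
(5,5)O 4/7 ✓
(5,6)O 5/7 ✓
(5,7)O 3/5 ✓
(6,1)O 0/1 ✗
(6,3)X 3/3 ✓
(6,4)X 3/5 ✓
(6,5)O 2/5 ✓
(6,6)X 1/5 ✗
(6,7)X 1/3 ✓
For instance (1,4) has only 1/4 same-type neighbors, below 1/3.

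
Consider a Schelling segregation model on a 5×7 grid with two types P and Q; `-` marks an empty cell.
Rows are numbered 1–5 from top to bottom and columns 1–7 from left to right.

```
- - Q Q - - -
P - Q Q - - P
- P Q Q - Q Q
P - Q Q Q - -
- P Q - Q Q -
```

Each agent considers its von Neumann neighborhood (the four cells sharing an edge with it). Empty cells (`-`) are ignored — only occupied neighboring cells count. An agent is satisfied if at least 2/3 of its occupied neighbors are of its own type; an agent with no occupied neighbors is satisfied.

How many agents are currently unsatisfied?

5

(1,3)Q 2/2 ok
(1,4)Q 2/2 ok
(2,1)P 0/0 ok
(2,3)Q 3/3 ok
(2,4)Q 3/3 ok
(2,7)P 0/1 unhappy
(3,2)P 0/1 unhappy
(3,3)Q 3/4 ok
(3,4)Q 3/3 ok
(3,6)Q 1/1 ok
(3,7)Q 1/2 unhappy
(4,1)P 0/0 ok
(4,3)Q 3/3 ok
(4,4)Q 3/3 ok
(4,5)Q 2/2 ok
(5,2)P 0/1 unhappy
(5,3)Q 1/2 unhappy
(5,5)Q 2/2 ok
(5,6)Q 1/1 ok
Unsatisfied: (2,7), (3,2), (3,7), (5,2), (5,3) — 5 in total.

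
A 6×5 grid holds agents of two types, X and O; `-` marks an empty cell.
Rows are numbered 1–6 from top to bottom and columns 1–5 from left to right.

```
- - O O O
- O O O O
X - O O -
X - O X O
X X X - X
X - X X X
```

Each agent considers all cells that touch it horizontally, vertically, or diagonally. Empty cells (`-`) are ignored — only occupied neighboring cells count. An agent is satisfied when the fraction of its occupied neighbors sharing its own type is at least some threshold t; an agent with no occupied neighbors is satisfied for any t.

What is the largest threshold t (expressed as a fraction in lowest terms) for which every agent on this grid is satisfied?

(1,3)O 4/4
(1,4)O 5/5
(1,5)O 3/3
(2,2)O 3/4
(2,3)O 6/6
(2,4)O 7/7
(2,5)O 4/4
(3,1)X 1/2
(3,3)O 5/6
(3,4)O 6/7
(4,1)X 3/3
(4,3)O 2/5
(4,4)X 2/6
(4,5)O 1/3
(5,1)X 3/3
(5,2)X 5/6
(5,3)X 4/5
(5,5)X 3/4
(6,1)X 2/2
(6,3)X 3/3
(6,4)X 4/4
(6,5)X 2/2
The smallest same-type fraction is 2/6 at (4,4), which reduces to 1/3. Any threshold above that leaves this agent unsatisfied.

1/3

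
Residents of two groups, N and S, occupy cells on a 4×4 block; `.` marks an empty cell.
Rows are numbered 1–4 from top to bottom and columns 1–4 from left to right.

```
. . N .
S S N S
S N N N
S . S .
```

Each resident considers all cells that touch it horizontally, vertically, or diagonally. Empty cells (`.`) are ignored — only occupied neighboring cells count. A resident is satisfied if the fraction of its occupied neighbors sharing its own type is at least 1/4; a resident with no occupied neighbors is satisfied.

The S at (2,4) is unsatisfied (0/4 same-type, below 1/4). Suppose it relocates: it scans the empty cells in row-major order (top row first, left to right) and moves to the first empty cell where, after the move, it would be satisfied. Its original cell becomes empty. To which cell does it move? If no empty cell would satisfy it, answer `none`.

(1,1)

Vacating (2,4). Empty cells in order:
  (1,1): 2/2 same-type → satisfied — stop here.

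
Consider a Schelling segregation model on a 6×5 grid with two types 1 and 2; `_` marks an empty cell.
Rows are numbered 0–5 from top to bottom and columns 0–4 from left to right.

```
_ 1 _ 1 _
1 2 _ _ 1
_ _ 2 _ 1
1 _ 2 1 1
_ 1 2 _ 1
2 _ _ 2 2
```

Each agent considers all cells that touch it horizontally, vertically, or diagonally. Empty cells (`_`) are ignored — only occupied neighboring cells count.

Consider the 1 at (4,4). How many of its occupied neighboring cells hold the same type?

Occupied neighbors of (4,4): (3,3)=1, (3,4)=1, (5,3)=2, (5,4)=2.
Same type (1): 2 of 4.

2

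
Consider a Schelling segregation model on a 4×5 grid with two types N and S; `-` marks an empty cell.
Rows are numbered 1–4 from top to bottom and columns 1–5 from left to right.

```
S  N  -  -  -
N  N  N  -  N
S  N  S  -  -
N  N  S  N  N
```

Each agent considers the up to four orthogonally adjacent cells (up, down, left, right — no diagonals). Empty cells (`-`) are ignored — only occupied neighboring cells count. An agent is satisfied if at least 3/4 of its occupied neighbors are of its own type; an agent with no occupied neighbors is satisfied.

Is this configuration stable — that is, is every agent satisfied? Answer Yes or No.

No

Row 1: (1,1)S 0/2 not · (1,2)N 1/2 not
Row 2: (2,1)N 1/3 not · (2,2)N 4/4 satisfied · (2,3)N 1/2 not · (2,5)N 0/0 satisfied
Row 3: (3,1)S 0/3 not · (3,2)N 2/4 not · (3,3)S 1/3 not
Row 4: (4,1)N 1/2 not · (4,2)N 2/3 not · (4,3)S 1/3 not · (4,4)N 1/2 not · (4,5)N 1/1 satisfied
For instance (1,1) has only 0/2 same-type neighbors, below 3/4.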